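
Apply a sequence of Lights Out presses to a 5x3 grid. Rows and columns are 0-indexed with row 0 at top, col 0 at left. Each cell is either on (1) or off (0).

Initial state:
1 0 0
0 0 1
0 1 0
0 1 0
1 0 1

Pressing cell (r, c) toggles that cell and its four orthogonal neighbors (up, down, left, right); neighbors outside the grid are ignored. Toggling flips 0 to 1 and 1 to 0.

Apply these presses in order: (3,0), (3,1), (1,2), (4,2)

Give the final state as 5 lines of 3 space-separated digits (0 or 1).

Answer: 1 0 1
0 1 0
1 0 1
0 1 0
0 0 0

Derivation:
After press 1 at (3,0):
1 0 0
0 0 1
1 1 0
1 0 0
0 0 1

After press 2 at (3,1):
1 0 0
0 0 1
1 0 0
0 1 1
0 1 1

After press 3 at (1,2):
1 0 1
0 1 0
1 0 1
0 1 1
0 1 1

After press 4 at (4,2):
1 0 1
0 1 0
1 0 1
0 1 0
0 0 0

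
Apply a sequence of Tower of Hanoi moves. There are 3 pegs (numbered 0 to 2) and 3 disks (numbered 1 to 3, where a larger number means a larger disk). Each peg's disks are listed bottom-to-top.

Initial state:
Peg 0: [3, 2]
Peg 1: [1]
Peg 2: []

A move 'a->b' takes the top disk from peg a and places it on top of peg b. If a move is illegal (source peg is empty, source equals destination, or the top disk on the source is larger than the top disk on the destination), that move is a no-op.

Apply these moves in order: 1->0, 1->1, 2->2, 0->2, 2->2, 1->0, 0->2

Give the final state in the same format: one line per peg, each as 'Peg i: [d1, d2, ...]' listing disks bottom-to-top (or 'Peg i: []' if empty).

Answer: Peg 0: [3, 2]
Peg 1: []
Peg 2: [1]

Derivation:
After move 1 (1->0):
Peg 0: [3, 2, 1]
Peg 1: []
Peg 2: []

After move 2 (1->1):
Peg 0: [3, 2, 1]
Peg 1: []
Peg 2: []

After move 3 (2->2):
Peg 0: [3, 2, 1]
Peg 1: []
Peg 2: []

After move 4 (0->2):
Peg 0: [3, 2]
Peg 1: []
Peg 2: [1]

After move 5 (2->2):
Peg 0: [3, 2]
Peg 1: []
Peg 2: [1]

After move 6 (1->0):
Peg 0: [3, 2]
Peg 1: []
Peg 2: [1]

After move 7 (0->2):
Peg 0: [3, 2]
Peg 1: []
Peg 2: [1]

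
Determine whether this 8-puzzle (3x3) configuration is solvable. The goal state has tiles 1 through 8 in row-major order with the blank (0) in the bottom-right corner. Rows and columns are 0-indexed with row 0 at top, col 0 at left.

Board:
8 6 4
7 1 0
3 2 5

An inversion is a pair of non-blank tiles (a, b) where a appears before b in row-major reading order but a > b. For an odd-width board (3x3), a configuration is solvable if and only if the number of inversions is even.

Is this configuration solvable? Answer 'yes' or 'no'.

Answer: yes

Derivation:
Inversions (pairs i<j in row-major order where tile[i] > tile[j] > 0): 20
20 is even, so the puzzle is solvable.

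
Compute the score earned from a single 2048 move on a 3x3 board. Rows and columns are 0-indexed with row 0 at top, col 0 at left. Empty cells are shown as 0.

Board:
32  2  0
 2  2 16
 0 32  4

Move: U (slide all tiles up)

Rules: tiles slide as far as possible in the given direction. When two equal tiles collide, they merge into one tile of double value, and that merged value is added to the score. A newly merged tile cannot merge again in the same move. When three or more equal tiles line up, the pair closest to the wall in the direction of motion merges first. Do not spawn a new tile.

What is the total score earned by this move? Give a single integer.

Slide up:
col 0: [32, 2, 0] -> [32, 2, 0]  score +0 (running 0)
col 1: [2, 2, 32] -> [4, 32, 0]  score +4 (running 4)
col 2: [0, 16, 4] -> [16, 4, 0]  score +0 (running 4)
Board after move:
32  4 16
 2 32  4
 0  0  0

Answer: 4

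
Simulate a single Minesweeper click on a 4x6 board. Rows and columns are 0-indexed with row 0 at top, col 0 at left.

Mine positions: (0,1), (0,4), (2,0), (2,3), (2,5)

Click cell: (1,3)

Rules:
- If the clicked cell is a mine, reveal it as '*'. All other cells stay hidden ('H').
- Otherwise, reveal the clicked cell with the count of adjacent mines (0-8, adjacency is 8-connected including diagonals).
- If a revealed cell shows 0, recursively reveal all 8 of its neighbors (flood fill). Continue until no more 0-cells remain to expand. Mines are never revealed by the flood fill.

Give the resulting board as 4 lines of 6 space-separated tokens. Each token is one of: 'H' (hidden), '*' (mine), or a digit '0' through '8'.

H H H H H H
H H H 2 H H
H H H H H H
H H H H H H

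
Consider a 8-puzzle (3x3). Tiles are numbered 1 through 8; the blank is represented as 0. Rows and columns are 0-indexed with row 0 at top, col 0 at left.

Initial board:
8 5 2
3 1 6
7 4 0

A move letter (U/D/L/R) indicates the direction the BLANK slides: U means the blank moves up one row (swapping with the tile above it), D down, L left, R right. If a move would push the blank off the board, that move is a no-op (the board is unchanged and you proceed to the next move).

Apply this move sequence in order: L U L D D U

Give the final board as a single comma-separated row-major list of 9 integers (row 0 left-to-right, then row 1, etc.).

After move 1 (L):
8 5 2
3 1 6
7 0 4

After move 2 (U):
8 5 2
3 0 6
7 1 4

After move 3 (L):
8 5 2
0 3 6
7 1 4

After move 4 (D):
8 5 2
7 3 6
0 1 4

After move 5 (D):
8 5 2
7 3 6
0 1 4

After move 6 (U):
8 5 2
0 3 6
7 1 4

Answer: 8, 5, 2, 0, 3, 6, 7, 1, 4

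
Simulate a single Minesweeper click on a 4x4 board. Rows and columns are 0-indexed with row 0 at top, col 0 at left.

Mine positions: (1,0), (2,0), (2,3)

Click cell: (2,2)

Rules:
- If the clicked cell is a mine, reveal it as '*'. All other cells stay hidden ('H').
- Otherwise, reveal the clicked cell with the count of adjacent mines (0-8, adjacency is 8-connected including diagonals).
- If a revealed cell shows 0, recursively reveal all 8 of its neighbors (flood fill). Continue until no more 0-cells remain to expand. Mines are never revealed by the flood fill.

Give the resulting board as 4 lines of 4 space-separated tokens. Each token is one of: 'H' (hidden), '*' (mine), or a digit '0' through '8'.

H H H H
H H H H
H H 1 H
H H H H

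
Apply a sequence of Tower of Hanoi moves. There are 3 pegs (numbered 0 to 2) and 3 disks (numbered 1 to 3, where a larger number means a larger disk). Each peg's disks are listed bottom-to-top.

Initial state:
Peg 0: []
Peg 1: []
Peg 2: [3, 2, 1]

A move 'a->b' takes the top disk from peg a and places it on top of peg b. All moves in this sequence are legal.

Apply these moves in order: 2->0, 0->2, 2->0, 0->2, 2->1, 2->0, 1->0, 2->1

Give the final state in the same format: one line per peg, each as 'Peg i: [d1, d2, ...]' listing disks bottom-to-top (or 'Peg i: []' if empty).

Answer: Peg 0: [2, 1]
Peg 1: [3]
Peg 2: []

Derivation:
After move 1 (2->0):
Peg 0: [1]
Peg 1: []
Peg 2: [3, 2]

After move 2 (0->2):
Peg 0: []
Peg 1: []
Peg 2: [3, 2, 1]

After move 3 (2->0):
Peg 0: [1]
Peg 1: []
Peg 2: [3, 2]

After move 4 (0->2):
Peg 0: []
Peg 1: []
Peg 2: [3, 2, 1]

After move 5 (2->1):
Peg 0: []
Peg 1: [1]
Peg 2: [3, 2]

After move 6 (2->0):
Peg 0: [2]
Peg 1: [1]
Peg 2: [3]

After move 7 (1->0):
Peg 0: [2, 1]
Peg 1: []
Peg 2: [3]

After move 8 (2->1):
Peg 0: [2, 1]
Peg 1: [3]
Peg 2: []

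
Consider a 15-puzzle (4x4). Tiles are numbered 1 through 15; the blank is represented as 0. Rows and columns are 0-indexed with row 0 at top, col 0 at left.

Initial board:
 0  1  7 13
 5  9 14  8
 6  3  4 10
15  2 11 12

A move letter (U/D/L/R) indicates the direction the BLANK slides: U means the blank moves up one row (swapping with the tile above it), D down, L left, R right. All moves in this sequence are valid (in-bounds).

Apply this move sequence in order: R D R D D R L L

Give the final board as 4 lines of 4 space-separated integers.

After move 1 (R):
 1  0  7 13
 5  9 14  8
 6  3  4 10
15  2 11 12

After move 2 (D):
 1  9  7 13
 5  0 14  8
 6  3  4 10
15  2 11 12

After move 3 (R):
 1  9  7 13
 5 14  0  8
 6  3  4 10
15  2 11 12

After move 4 (D):
 1  9  7 13
 5 14  4  8
 6  3  0 10
15  2 11 12

After move 5 (D):
 1  9  7 13
 5 14  4  8
 6  3 11 10
15  2  0 12

After move 6 (R):
 1  9  7 13
 5 14  4  8
 6  3 11 10
15  2 12  0

After move 7 (L):
 1  9  7 13
 5 14  4  8
 6  3 11 10
15  2  0 12

After move 8 (L):
 1  9  7 13
 5 14  4  8
 6  3 11 10
15  0  2 12

Answer:  1  9  7 13
 5 14  4  8
 6  3 11 10
15  0  2 12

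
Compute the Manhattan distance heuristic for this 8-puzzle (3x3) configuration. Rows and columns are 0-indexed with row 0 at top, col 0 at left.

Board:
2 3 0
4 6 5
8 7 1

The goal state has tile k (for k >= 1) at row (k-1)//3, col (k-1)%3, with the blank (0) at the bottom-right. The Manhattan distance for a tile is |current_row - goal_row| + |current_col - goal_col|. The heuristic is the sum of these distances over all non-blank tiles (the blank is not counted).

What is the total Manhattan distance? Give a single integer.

Answer: 10

Derivation:
Tile 2: at (0,0), goal (0,1), distance |0-0|+|0-1| = 1
Tile 3: at (0,1), goal (0,2), distance |0-0|+|1-2| = 1
Tile 4: at (1,0), goal (1,0), distance |1-1|+|0-0| = 0
Tile 6: at (1,1), goal (1,2), distance |1-1|+|1-2| = 1
Tile 5: at (1,2), goal (1,1), distance |1-1|+|2-1| = 1
Tile 8: at (2,0), goal (2,1), distance |2-2|+|0-1| = 1
Tile 7: at (2,1), goal (2,0), distance |2-2|+|1-0| = 1
Tile 1: at (2,2), goal (0,0), distance |2-0|+|2-0| = 4
Sum: 1 + 1 + 0 + 1 + 1 + 1 + 1 + 4 = 10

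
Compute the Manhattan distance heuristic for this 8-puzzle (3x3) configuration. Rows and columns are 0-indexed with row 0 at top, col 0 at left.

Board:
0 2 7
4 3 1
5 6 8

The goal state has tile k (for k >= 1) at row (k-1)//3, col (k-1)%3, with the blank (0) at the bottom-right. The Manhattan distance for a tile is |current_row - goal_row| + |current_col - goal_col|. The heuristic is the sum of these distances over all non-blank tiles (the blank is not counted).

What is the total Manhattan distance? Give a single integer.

Tile 2: (0,1)->(0,1) = 0
Tile 7: (0,2)->(2,0) = 4
Tile 4: (1,0)->(1,0) = 0
Tile 3: (1,1)->(0,2) = 2
Tile 1: (1,2)->(0,0) = 3
Tile 5: (2,0)->(1,1) = 2
Tile 6: (2,1)->(1,2) = 2
Tile 8: (2,2)->(2,1) = 1
Sum: 0 + 4 + 0 + 2 + 3 + 2 + 2 + 1 = 14

Answer: 14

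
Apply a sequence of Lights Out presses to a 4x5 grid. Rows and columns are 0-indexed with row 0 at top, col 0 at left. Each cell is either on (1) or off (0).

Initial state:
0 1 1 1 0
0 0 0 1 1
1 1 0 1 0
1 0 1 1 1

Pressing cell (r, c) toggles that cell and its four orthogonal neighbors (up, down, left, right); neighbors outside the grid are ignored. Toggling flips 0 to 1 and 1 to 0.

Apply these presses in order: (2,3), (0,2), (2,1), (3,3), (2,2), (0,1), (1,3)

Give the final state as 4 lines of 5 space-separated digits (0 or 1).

Answer: 1 1 1 1 0
0 0 1 1 0
0 1 1 1 1
1 1 1 1 0

Derivation:
After press 1 at (2,3):
0 1 1 1 0
0 0 0 0 1
1 1 1 0 1
1 0 1 0 1

After press 2 at (0,2):
0 0 0 0 0
0 0 1 0 1
1 1 1 0 1
1 0 1 0 1

After press 3 at (2,1):
0 0 0 0 0
0 1 1 0 1
0 0 0 0 1
1 1 1 0 1

After press 4 at (3,3):
0 0 0 0 0
0 1 1 0 1
0 0 0 1 1
1 1 0 1 0

After press 5 at (2,2):
0 0 0 0 0
0 1 0 0 1
0 1 1 0 1
1 1 1 1 0

After press 6 at (0,1):
1 1 1 0 0
0 0 0 0 1
0 1 1 0 1
1 1 1 1 0

After press 7 at (1,3):
1 1 1 1 0
0 0 1 1 0
0 1 1 1 1
1 1 1 1 0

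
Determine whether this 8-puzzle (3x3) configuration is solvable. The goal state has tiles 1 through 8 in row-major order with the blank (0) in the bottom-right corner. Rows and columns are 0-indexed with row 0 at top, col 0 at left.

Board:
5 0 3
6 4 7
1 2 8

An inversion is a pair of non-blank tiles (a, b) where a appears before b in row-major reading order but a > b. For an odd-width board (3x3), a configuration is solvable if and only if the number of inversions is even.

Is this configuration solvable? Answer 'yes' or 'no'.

Answer: no

Derivation:
Inversions (pairs i<j in row-major order where tile[i] > tile[j] > 0): 13
13 is odd, so the puzzle is not solvable.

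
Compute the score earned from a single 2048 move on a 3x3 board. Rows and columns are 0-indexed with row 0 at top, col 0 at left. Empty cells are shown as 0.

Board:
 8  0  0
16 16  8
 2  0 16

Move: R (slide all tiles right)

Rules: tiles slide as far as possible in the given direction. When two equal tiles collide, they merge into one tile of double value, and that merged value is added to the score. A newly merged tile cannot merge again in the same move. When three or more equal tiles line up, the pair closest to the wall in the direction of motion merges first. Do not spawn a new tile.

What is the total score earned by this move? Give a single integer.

Answer: 32

Derivation:
Slide right:
row 0: [8, 0, 0] -> [0, 0, 8]  score +0 (running 0)
row 1: [16, 16, 8] -> [0, 32, 8]  score +32 (running 32)
row 2: [2, 0, 16] -> [0, 2, 16]  score +0 (running 32)
Board after move:
 0  0  8
 0 32  8
 0  2 16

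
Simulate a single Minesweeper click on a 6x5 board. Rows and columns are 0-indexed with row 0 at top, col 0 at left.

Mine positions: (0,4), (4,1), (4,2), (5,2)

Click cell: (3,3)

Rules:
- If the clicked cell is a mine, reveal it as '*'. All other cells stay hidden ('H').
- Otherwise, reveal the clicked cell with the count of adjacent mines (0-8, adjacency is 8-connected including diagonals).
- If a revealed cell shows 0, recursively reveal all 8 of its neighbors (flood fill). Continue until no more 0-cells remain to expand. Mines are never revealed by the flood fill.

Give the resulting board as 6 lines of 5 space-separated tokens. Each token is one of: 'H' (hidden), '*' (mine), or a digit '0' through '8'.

H H H H H
H H H H H
H H H H H
H H H 1 H
H H H H H
H H H H H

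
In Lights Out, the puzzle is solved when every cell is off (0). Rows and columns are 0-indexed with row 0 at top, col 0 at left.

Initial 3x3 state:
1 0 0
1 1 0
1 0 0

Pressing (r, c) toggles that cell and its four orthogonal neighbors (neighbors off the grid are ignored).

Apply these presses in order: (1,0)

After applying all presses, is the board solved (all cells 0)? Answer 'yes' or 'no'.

After press 1 at (1,0):
0 0 0
0 0 0
0 0 0

Lights still on: 0

Answer: yes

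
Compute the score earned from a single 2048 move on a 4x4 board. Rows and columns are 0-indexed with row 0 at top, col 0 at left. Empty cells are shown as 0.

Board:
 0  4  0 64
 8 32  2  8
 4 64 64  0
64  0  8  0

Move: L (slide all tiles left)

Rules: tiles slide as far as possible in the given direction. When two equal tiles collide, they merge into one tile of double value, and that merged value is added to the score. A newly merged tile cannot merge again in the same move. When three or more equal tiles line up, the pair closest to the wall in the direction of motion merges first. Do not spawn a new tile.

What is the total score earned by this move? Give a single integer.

Answer: 128

Derivation:
Slide left:
row 0: [0, 4, 0, 64] -> [4, 64, 0, 0]  score +0 (running 0)
row 1: [8, 32, 2, 8] -> [8, 32, 2, 8]  score +0 (running 0)
row 2: [4, 64, 64, 0] -> [4, 128, 0, 0]  score +128 (running 128)
row 3: [64, 0, 8, 0] -> [64, 8, 0, 0]  score +0 (running 128)
Board after move:
  4  64   0   0
  8  32   2   8
  4 128   0   0
 64   8   0   0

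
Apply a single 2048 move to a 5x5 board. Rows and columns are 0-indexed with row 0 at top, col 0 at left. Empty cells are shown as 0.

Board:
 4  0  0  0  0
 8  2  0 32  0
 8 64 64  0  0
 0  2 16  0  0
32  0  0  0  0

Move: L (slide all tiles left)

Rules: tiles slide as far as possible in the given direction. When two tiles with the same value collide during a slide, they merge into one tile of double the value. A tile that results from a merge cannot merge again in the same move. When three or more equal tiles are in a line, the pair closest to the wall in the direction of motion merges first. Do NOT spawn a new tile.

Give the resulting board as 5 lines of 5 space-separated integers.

Answer:   4   0   0   0   0
  8   2  32   0   0
  8 128   0   0   0
  2  16   0   0   0
 32   0   0   0   0

Derivation:
Slide left:
row 0: [4, 0, 0, 0, 0] -> [4, 0, 0, 0, 0]
row 1: [8, 2, 0, 32, 0] -> [8, 2, 32, 0, 0]
row 2: [8, 64, 64, 0, 0] -> [8, 128, 0, 0, 0]
row 3: [0, 2, 16, 0, 0] -> [2, 16, 0, 0, 0]
row 4: [32, 0, 0, 0, 0] -> [32, 0, 0, 0, 0]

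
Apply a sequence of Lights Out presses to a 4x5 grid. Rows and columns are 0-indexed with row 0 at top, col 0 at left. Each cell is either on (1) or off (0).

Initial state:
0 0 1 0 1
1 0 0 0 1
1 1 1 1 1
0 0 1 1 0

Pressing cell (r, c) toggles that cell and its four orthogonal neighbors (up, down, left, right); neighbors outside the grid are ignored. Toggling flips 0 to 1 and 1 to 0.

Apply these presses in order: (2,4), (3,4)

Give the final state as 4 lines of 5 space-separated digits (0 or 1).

After press 1 at (2,4):
0 0 1 0 1
1 0 0 0 0
1 1 1 0 0
0 0 1 1 1

After press 2 at (3,4):
0 0 1 0 1
1 0 0 0 0
1 1 1 0 1
0 0 1 0 0

Answer: 0 0 1 0 1
1 0 0 0 0
1 1 1 0 1
0 0 1 0 0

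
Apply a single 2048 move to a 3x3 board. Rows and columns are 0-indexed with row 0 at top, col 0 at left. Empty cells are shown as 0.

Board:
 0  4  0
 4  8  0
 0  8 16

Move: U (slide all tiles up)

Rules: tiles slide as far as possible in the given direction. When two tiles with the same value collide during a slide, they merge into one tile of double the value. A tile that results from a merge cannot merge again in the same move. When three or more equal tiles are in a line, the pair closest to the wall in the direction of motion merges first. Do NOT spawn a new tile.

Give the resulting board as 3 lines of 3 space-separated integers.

Slide up:
col 0: [0, 4, 0] -> [4, 0, 0]
col 1: [4, 8, 8] -> [4, 16, 0]
col 2: [0, 0, 16] -> [16, 0, 0]

Answer:  4  4 16
 0 16  0
 0  0  0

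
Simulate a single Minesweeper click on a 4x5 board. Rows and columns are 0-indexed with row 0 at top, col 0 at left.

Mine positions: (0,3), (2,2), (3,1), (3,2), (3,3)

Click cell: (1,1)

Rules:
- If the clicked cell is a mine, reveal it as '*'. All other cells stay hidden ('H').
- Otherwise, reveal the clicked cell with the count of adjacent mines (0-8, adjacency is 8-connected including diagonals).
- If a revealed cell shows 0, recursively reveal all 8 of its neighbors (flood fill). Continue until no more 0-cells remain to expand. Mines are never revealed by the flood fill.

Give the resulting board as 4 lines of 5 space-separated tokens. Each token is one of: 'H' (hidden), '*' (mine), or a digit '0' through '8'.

H H H H H
H 1 H H H
H H H H H
H H H H H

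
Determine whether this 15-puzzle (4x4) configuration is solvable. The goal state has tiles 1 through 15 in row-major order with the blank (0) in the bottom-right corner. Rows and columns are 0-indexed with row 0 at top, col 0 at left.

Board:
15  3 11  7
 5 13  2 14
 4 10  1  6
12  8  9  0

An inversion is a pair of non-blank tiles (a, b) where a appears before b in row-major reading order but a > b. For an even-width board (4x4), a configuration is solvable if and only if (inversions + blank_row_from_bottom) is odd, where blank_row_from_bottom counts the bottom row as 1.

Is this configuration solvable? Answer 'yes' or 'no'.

Answer: yes

Derivation:
Inversions: 56
Blank is in row 3 (0-indexed from top), which is row 1 counting from the bottom (bottom = 1).
56 + 1 = 57, which is odd, so the puzzle is solvable.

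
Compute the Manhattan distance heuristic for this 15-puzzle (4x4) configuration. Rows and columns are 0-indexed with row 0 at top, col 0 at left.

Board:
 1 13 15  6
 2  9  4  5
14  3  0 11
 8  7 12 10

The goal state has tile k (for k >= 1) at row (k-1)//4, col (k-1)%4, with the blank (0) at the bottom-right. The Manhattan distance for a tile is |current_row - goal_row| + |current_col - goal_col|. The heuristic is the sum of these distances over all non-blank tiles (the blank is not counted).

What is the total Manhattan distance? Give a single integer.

Answer: 38

Derivation:
Tile 1: (0,0)->(0,0) = 0
Tile 13: (0,1)->(3,0) = 4
Tile 15: (0,2)->(3,2) = 3
Tile 6: (0,3)->(1,1) = 3
Tile 2: (1,0)->(0,1) = 2
Tile 9: (1,1)->(2,0) = 2
Tile 4: (1,2)->(0,3) = 2
Tile 5: (1,3)->(1,0) = 3
Tile 14: (2,0)->(3,1) = 2
Tile 3: (2,1)->(0,2) = 3
Tile 11: (2,3)->(2,2) = 1
Tile 8: (3,0)->(1,3) = 5
Tile 7: (3,1)->(1,2) = 3
Tile 12: (3,2)->(2,3) = 2
Tile 10: (3,3)->(2,1) = 3
Sum: 0 + 4 + 3 + 3 + 2 + 2 + 2 + 3 + 2 + 3 + 1 + 5 + 3 + 2 + 3 = 38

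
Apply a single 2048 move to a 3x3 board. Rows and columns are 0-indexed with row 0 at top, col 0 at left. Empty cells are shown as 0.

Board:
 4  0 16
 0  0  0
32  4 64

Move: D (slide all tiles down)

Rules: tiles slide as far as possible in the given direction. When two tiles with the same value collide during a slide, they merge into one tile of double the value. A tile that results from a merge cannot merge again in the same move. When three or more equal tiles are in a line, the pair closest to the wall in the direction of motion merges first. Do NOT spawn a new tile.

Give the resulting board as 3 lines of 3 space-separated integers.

Slide down:
col 0: [4, 0, 32] -> [0, 4, 32]
col 1: [0, 0, 4] -> [0, 0, 4]
col 2: [16, 0, 64] -> [0, 16, 64]

Answer:  0  0  0
 4  0 16
32  4 64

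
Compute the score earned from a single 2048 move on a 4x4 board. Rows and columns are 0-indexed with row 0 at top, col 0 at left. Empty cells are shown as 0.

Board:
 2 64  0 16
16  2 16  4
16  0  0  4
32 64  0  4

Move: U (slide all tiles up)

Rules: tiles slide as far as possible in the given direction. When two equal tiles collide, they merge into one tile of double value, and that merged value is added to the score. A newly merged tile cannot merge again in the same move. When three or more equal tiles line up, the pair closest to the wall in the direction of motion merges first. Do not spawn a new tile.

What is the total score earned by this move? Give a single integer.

Slide up:
col 0: [2, 16, 16, 32] -> [2, 32, 32, 0]  score +32 (running 32)
col 1: [64, 2, 0, 64] -> [64, 2, 64, 0]  score +0 (running 32)
col 2: [0, 16, 0, 0] -> [16, 0, 0, 0]  score +0 (running 32)
col 3: [16, 4, 4, 4] -> [16, 8, 4, 0]  score +8 (running 40)
Board after move:
 2 64 16 16
32  2  0  8
32 64  0  4
 0  0  0  0

Answer: 40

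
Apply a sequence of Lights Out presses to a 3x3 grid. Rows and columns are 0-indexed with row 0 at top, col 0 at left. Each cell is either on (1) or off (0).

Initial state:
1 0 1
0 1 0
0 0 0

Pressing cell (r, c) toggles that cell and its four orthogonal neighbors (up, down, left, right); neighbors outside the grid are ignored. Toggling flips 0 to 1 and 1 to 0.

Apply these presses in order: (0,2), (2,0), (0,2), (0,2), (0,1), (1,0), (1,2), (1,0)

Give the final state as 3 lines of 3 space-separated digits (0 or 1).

Answer: 0 0 0
1 1 0
1 1 1

Derivation:
After press 1 at (0,2):
1 1 0
0 1 1
0 0 0

After press 2 at (2,0):
1 1 0
1 1 1
1 1 0

After press 3 at (0,2):
1 0 1
1 1 0
1 1 0

After press 4 at (0,2):
1 1 0
1 1 1
1 1 0

After press 5 at (0,1):
0 0 1
1 0 1
1 1 0

After press 6 at (1,0):
1 0 1
0 1 1
0 1 0

After press 7 at (1,2):
1 0 0
0 0 0
0 1 1

After press 8 at (1,0):
0 0 0
1 1 0
1 1 1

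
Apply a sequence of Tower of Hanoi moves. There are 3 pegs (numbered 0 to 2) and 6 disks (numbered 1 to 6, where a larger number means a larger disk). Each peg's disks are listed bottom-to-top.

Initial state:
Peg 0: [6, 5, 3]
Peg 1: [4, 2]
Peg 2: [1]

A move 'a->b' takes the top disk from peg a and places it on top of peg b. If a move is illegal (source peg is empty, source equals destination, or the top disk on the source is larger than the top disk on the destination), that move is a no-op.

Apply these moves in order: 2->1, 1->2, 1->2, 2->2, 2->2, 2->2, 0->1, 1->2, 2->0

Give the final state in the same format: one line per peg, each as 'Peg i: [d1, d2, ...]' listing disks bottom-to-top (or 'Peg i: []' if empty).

After move 1 (2->1):
Peg 0: [6, 5, 3]
Peg 1: [4, 2, 1]
Peg 2: []

After move 2 (1->2):
Peg 0: [6, 5, 3]
Peg 1: [4, 2]
Peg 2: [1]

After move 3 (1->2):
Peg 0: [6, 5, 3]
Peg 1: [4, 2]
Peg 2: [1]

After move 4 (2->2):
Peg 0: [6, 5, 3]
Peg 1: [4, 2]
Peg 2: [1]

After move 5 (2->2):
Peg 0: [6, 5, 3]
Peg 1: [4, 2]
Peg 2: [1]

After move 6 (2->2):
Peg 0: [6, 5, 3]
Peg 1: [4, 2]
Peg 2: [1]

After move 7 (0->1):
Peg 0: [6, 5, 3]
Peg 1: [4, 2]
Peg 2: [1]

After move 8 (1->2):
Peg 0: [6, 5, 3]
Peg 1: [4, 2]
Peg 2: [1]

After move 9 (2->0):
Peg 0: [6, 5, 3, 1]
Peg 1: [4, 2]
Peg 2: []

Answer: Peg 0: [6, 5, 3, 1]
Peg 1: [4, 2]
Peg 2: []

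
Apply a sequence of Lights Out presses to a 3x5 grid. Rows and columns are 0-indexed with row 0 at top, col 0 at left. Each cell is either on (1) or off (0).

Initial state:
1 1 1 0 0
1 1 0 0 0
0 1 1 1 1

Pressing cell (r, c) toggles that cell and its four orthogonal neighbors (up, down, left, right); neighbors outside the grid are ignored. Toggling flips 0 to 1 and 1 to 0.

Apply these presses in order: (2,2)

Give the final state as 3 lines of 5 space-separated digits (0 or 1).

Answer: 1 1 1 0 0
1 1 1 0 0
0 0 0 0 1

Derivation:
After press 1 at (2,2):
1 1 1 0 0
1 1 1 0 0
0 0 0 0 1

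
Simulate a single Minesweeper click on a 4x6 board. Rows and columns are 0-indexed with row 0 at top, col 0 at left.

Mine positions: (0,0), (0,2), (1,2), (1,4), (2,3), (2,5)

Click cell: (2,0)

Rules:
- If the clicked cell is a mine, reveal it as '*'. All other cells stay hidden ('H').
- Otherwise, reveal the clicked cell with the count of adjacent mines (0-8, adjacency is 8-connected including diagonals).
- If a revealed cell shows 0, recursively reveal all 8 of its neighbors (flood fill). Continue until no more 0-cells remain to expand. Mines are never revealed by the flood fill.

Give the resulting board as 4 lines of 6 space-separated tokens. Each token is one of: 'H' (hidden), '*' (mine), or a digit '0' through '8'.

H H H H H H
1 3 H H H H
0 1 2 H H H
0 0 1 H H H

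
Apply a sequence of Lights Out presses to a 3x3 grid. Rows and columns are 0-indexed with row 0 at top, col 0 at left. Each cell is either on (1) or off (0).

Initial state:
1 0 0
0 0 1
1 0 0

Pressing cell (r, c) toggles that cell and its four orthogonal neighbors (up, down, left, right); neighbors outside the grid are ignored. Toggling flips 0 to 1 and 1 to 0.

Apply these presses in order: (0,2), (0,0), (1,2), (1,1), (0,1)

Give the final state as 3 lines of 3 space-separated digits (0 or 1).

After press 1 at (0,2):
1 1 1
0 0 0
1 0 0

After press 2 at (0,0):
0 0 1
1 0 0
1 0 0

After press 3 at (1,2):
0 0 0
1 1 1
1 0 1

After press 4 at (1,1):
0 1 0
0 0 0
1 1 1

After press 5 at (0,1):
1 0 1
0 1 0
1 1 1

Answer: 1 0 1
0 1 0
1 1 1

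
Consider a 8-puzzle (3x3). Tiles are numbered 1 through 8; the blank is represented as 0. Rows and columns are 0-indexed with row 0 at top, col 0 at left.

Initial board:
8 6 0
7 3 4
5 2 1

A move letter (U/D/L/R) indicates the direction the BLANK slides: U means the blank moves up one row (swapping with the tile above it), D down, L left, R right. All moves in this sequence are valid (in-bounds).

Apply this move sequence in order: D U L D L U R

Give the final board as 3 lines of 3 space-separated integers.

After move 1 (D):
8 6 4
7 3 0
5 2 1

After move 2 (U):
8 6 0
7 3 4
5 2 1

After move 3 (L):
8 0 6
7 3 4
5 2 1

After move 4 (D):
8 3 6
7 0 4
5 2 1

After move 5 (L):
8 3 6
0 7 4
5 2 1

After move 6 (U):
0 3 6
8 7 4
5 2 1

After move 7 (R):
3 0 6
8 7 4
5 2 1

Answer: 3 0 6
8 7 4
5 2 1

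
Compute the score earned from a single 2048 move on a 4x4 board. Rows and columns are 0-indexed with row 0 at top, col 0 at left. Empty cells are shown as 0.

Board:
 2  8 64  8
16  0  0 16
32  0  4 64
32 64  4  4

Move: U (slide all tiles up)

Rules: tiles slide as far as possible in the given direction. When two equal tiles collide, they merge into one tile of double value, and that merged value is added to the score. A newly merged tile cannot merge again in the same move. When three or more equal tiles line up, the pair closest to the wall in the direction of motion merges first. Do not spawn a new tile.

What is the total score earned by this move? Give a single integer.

Slide up:
col 0: [2, 16, 32, 32] -> [2, 16, 64, 0]  score +64 (running 64)
col 1: [8, 0, 0, 64] -> [8, 64, 0, 0]  score +0 (running 64)
col 2: [64, 0, 4, 4] -> [64, 8, 0, 0]  score +8 (running 72)
col 3: [8, 16, 64, 4] -> [8, 16, 64, 4]  score +0 (running 72)
Board after move:
 2  8 64  8
16 64  8 16
64  0  0 64
 0  0  0  4

Answer: 72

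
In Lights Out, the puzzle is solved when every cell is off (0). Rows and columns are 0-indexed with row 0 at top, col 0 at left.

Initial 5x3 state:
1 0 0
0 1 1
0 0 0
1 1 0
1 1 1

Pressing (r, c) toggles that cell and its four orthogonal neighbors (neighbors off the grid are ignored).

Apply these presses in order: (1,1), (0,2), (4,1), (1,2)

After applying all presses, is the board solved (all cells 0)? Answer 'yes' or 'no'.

Answer: no

Derivation:
After press 1 at (1,1):
1 1 0
1 0 0
0 1 0
1 1 0
1 1 1

After press 2 at (0,2):
1 0 1
1 0 1
0 1 0
1 1 0
1 1 1

After press 3 at (4,1):
1 0 1
1 0 1
0 1 0
1 0 0
0 0 0

After press 4 at (1,2):
1 0 0
1 1 0
0 1 1
1 0 0
0 0 0

Lights still on: 6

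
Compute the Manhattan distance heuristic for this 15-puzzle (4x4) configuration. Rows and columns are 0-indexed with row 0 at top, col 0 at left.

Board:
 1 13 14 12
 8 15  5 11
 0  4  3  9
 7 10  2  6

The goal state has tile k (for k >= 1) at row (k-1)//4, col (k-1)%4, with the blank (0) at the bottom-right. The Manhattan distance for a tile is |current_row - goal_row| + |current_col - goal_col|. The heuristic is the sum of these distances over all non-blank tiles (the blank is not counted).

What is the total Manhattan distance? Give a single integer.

Tile 1: at (0,0), goal (0,0), distance |0-0|+|0-0| = 0
Tile 13: at (0,1), goal (3,0), distance |0-3|+|1-0| = 4
Tile 14: at (0,2), goal (3,1), distance |0-3|+|2-1| = 4
Tile 12: at (0,3), goal (2,3), distance |0-2|+|3-3| = 2
Tile 8: at (1,0), goal (1,3), distance |1-1|+|0-3| = 3
Tile 15: at (1,1), goal (3,2), distance |1-3|+|1-2| = 3
Tile 5: at (1,2), goal (1,0), distance |1-1|+|2-0| = 2
Tile 11: at (1,3), goal (2,2), distance |1-2|+|3-2| = 2
Tile 4: at (2,1), goal (0,3), distance |2-0|+|1-3| = 4
Tile 3: at (2,2), goal (0,2), distance |2-0|+|2-2| = 2
Tile 9: at (2,3), goal (2,0), distance |2-2|+|3-0| = 3
Tile 7: at (3,0), goal (1,2), distance |3-1|+|0-2| = 4
Tile 10: at (3,1), goal (2,1), distance |3-2|+|1-1| = 1
Tile 2: at (3,2), goal (0,1), distance |3-0|+|2-1| = 4
Tile 6: at (3,3), goal (1,1), distance |3-1|+|3-1| = 4
Sum: 0 + 4 + 4 + 2 + 3 + 3 + 2 + 2 + 4 + 2 + 3 + 4 + 1 + 4 + 4 = 42

Answer: 42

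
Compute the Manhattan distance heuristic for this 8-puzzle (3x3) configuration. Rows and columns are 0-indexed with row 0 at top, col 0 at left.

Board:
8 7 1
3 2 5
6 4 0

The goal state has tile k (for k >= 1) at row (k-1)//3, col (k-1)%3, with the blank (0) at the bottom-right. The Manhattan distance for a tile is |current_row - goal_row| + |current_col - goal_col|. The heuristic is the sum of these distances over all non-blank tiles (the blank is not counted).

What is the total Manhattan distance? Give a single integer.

Tile 8: at (0,0), goal (2,1), distance |0-2|+|0-1| = 3
Tile 7: at (0,1), goal (2,0), distance |0-2|+|1-0| = 3
Tile 1: at (0,2), goal (0,0), distance |0-0|+|2-0| = 2
Tile 3: at (1,0), goal (0,2), distance |1-0|+|0-2| = 3
Tile 2: at (1,1), goal (0,1), distance |1-0|+|1-1| = 1
Tile 5: at (1,2), goal (1,1), distance |1-1|+|2-1| = 1
Tile 6: at (2,0), goal (1,2), distance |2-1|+|0-2| = 3
Tile 4: at (2,1), goal (1,0), distance |2-1|+|1-0| = 2
Sum: 3 + 3 + 2 + 3 + 1 + 1 + 3 + 2 = 18

Answer: 18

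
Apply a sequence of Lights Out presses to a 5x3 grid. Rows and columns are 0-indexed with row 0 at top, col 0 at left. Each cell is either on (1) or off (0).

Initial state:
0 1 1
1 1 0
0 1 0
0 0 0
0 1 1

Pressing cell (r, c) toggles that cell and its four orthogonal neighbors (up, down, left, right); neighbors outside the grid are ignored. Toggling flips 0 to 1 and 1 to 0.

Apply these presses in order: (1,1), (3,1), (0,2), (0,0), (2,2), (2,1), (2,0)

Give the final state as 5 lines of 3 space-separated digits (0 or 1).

After press 1 at (1,1):
0 0 1
0 0 1
0 0 0
0 0 0
0 1 1

After press 2 at (3,1):
0 0 1
0 0 1
0 1 0
1 1 1
0 0 1

After press 3 at (0,2):
0 1 0
0 0 0
0 1 0
1 1 1
0 0 1

After press 4 at (0,0):
1 0 0
1 0 0
0 1 0
1 1 1
0 0 1

After press 5 at (2,2):
1 0 0
1 0 1
0 0 1
1 1 0
0 0 1

After press 6 at (2,1):
1 0 0
1 1 1
1 1 0
1 0 0
0 0 1

After press 7 at (2,0):
1 0 0
0 1 1
0 0 0
0 0 0
0 0 1

Answer: 1 0 0
0 1 1
0 0 0
0 0 0
0 0 1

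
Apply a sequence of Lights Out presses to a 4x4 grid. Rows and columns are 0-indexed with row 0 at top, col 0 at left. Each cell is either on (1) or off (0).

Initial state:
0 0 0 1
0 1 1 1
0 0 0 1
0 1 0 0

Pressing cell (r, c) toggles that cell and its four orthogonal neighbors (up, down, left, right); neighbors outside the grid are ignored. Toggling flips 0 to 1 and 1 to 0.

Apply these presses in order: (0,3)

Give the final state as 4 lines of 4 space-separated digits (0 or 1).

Answer: 0 0 1 0
0 1 1 0
0 0 0 1
0 1 0 0

Derivation:
After press 1 at (0,3):
0 0 1 0
0 1 1 0
0 0 0 1
0 1 0 0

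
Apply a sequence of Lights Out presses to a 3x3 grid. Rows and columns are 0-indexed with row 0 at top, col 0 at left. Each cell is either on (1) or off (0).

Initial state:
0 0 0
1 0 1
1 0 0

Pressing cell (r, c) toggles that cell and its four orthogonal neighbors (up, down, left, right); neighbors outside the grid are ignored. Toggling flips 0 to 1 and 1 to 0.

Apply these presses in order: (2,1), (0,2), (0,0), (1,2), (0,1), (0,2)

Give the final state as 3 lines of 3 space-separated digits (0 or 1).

After press 1 at (2,1):
0 0 0
1 1 1
0 1 1

After press 2 at (0,2):
0 1 1
1 1 0
0 1 1

After press 3 at (0,0):
1 0 1
0 1 0
0 1 1

After press 4 at (1,2):
1 0 0
0 0 1
0 1 0

After press 5 at (0,1):
0 1 1
0 1 1
0 1 0

After press 6 at (0,2):
0 0 0
0 1 0
0 1 0

Answer: 0 0 0
0 1 0
0 1 0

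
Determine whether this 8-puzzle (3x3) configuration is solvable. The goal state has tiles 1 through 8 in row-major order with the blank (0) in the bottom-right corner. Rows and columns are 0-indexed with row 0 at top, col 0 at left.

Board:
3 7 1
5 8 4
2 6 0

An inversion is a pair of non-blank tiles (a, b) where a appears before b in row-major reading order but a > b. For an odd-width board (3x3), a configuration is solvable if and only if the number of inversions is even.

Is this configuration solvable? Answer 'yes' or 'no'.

Inversions (pairs i<j in row-major order where tile[i] > tile[j] > 0): 13
13 is odd, so the puzzle is not solvable.

Answer: no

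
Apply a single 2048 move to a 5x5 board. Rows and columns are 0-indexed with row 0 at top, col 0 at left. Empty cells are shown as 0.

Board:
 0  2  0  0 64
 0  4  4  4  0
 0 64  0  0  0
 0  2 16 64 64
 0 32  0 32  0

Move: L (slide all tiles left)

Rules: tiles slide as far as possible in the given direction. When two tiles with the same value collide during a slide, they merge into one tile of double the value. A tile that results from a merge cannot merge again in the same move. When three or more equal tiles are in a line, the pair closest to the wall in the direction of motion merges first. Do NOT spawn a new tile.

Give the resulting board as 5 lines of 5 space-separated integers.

Slide left:
row 0: [0, 2, 0, 0, 64] -> [2, 64, 0, 0, 0]
row 1: [0, 4, 4, 4, 0] -> [8, 4, 0, 0, 0]
row 2: [0, 64, 0, 0, 0] -> [64, 0, 0, 0, 0]
row 3: [0, 2, 16, 64, 64] -> [2, 16, 128, 0, 0]
row 4: [0, 32, 0, 32, 0] -> [64, 0, 0, 0, 0]

Answer:   2  64   0   0   0
  8   4   0   0   0
 64   0   0   0   0
  2  16 128   0   0
 64   0   0   0   0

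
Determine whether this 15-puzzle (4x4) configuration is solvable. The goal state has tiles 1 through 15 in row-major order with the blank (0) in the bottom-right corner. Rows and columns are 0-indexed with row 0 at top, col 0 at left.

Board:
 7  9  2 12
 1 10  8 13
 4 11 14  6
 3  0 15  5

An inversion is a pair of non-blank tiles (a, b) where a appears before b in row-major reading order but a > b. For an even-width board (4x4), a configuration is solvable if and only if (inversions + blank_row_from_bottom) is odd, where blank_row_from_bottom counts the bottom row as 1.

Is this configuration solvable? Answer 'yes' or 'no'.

Answer: yes

Derivation:
Inversions: 46
Blank is in row 3 (0-indexed from top), which is row 1 counting from the bottom (bottom = 1).
46 + 1 = 47, which is odd, so the puzzle is solvable.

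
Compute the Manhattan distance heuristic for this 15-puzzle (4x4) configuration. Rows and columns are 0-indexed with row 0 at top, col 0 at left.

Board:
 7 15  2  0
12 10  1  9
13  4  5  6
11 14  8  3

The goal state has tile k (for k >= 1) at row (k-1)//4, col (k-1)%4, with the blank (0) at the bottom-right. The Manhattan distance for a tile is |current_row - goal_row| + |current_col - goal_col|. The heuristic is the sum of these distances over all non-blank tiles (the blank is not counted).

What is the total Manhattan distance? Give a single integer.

Tile 7: at (0,0), goal (1,2), distance |0-1|+|0-2| = 3
Tile 15: at (0,1), goal (3,2), distance |0-3|+|1-2| = 4
Tile 2: at (0,2), goal (0,1), distance |0-0|+|2-1| = 1
Tile 12: at (1,0), goal (2,3), distance |1-2|+|0-3| = 4
Tile 10: at (1,1), goal (2,1), distance |1-2|+|1-1| = 1
Tile 1: at (1,2), goal (0,0), distance |1-0|+|2-0| = 3
Tile 9: at (1,3), goal (2,0), distance |1-2|+|3-0| = 4
Tile 13: at (2,0), goal (3,0), distance |2-3|+|0-0| = 1
Tile 4: at (2,1), goal (0,3), distance |2-0|+|1-3| = 4
Tile 5: at (2,2), goal (1,0), distance |2-1|+|2-0| = 3
Tile 6: at (2,3), goal (1,1), distance |2-1|+|3-1| = 3
Tile 11: at (3,0), goal (2,2), distance |3-2|+|0-2| = 3
Tile 14: at (3,1), goal (3,1), distance |3-3|+|1-1| = 0
Tile 8: at (3,2), goal (1,3), distance |3-1|+|2-3| = 3
Tile 3: at (3,3), goal (0,2), distance |3-0|+|3-2| = 4
Sum: 3 + 4 + 1 + 4 + 1 + 3 + 4 + 1 + 4 + 3 + 3 + 3 + 0 + 3 + 4 = 41

Answer: 41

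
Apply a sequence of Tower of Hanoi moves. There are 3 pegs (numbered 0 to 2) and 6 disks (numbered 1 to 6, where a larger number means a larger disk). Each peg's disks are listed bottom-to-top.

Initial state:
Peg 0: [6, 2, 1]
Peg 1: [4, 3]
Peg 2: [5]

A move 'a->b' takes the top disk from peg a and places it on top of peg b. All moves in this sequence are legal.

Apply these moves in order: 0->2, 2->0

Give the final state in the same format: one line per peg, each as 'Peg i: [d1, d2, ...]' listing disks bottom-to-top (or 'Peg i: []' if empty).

After move 1 (0->2):
Peg 0: [6, 2]
Peg 1: [4, 3]
Peg 2: [5, 1]

After move 2 (2->0):
Peg 0: [6, 2, 1]
Peg 1: [4, 3]
Peg 2: [5]

Answer: Peg 0: [6, 2, 1]
Peg 1: [4, 3]
Peg 2: [5]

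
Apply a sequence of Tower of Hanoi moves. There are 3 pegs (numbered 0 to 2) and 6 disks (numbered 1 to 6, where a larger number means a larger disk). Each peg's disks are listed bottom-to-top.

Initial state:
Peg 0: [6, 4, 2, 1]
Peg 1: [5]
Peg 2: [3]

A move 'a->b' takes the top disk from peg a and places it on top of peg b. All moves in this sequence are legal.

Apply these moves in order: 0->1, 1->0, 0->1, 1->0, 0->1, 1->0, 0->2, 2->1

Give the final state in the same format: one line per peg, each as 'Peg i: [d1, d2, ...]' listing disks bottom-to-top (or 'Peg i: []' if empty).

Answer: Peg 0: [6, 4, 2]
Peg 1: [5, 1]
Peg 2: [3]

Derivation:
After move 1 (0->1):
Peg 0: [6, 4, 2]
Peg 1: [5, 1]
Peg 2: [3]

After move 2 (1->0):
Peg 0: [6, 4, 2, 1]
Peg 1: [5]
Peg 2: [3]

After move 3 (0->1):
Peg 0: [6, 4, 2]
Peg 1: [5, 1]
Peg 2: [3]

After move 4 (1->0):
Peg 0: [6, 4, 2, 1]
Peg 1: [5]
Peg 2: [3]

After move 5 (0->1):
Peg 0: [6, 4, 2]
Peg 1: [5, 1]
Peg 2: [3]

After move 6 (1->0):
Peg 0: [6, 4, 2, 1]
Peg 1: [5]
Peg 2: [3]

After move 7 (0->2):
Peg 0: [6, 4, 2]
Peg 1: [5]
Peg 2: [3, 1]

After move 8 (2->1):
Peg 0: [6, 4, 2]
Peg 1: [5, 1]
Peg 2: [3]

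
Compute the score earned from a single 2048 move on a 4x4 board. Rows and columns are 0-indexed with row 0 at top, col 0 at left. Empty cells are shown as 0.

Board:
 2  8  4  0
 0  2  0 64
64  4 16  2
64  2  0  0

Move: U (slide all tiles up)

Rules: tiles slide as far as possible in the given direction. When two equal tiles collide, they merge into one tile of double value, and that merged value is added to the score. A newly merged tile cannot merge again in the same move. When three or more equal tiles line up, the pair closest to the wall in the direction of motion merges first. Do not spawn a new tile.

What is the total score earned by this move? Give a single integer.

Slide up:
col 0: [2, 0, 64, 64] -> [2, 128, 0, 0]  score +128 (running 128)
col 1: [8, 2, 4, 2] -> [8, 2, 4, 2]  score +0 (running 128)
col 2: [4, 0, 16, 0] -> [4, 16, 0, 0]  score +0 (running 128)
col 3: [0, 64, 2, 0] -> [64, 2, 0, 0]  score +0 (running 128)
Board after move:
  2   8   4  64
128   2  16   2
  0   4   0   0
  0   2   0   0

Answer: 128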